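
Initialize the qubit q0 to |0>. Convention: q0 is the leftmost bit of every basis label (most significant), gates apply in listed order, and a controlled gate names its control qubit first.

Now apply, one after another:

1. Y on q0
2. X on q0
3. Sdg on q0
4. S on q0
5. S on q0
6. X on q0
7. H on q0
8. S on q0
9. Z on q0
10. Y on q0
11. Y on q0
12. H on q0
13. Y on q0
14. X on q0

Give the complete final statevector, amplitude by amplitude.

The final amplitudes are -1/2 - I/2 on |0>, 1/2 - I/2 on |1>.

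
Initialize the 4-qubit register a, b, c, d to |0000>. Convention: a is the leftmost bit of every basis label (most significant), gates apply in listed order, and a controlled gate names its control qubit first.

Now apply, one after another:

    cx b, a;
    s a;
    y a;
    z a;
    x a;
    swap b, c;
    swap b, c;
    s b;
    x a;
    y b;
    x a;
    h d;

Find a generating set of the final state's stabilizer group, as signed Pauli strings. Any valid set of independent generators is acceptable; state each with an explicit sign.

The stabilizer group can be generated by +IIIX, +ZIII, -IZII, +IIZI, among other valid generating sets. Key observation: gates 6-7 undo each other exactly, leaving only the rest of the circuit to track.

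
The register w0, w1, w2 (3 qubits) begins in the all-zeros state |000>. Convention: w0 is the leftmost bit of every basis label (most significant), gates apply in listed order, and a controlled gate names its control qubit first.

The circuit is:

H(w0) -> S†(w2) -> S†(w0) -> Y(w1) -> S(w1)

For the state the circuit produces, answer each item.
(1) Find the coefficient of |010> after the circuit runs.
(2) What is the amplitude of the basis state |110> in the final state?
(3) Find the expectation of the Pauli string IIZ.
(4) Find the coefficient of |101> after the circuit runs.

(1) |010> carries amplitude -sqrt(2)/2 in the final state.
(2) The amplitude on |110> is sqrt(2)*I/2.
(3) In the final state, IIZ has expectation 1.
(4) The amplitude on |101> is 0.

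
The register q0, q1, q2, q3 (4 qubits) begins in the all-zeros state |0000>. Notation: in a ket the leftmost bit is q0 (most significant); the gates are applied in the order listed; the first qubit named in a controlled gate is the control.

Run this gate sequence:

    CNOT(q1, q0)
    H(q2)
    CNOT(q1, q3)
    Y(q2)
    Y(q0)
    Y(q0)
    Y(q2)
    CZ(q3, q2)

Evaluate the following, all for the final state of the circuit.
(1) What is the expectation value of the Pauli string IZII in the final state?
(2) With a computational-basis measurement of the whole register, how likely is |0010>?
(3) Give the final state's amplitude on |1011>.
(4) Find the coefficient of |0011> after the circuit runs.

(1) The expectation value of IZII is 1. Key observation: the block from step 4 through step 7 cancels to the identity and can be dropped.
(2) A full measurement returns |0010> with probability 1/2.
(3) The amplitude on |1011> is 0.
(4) The final state's coefficient on |0011> equals 0.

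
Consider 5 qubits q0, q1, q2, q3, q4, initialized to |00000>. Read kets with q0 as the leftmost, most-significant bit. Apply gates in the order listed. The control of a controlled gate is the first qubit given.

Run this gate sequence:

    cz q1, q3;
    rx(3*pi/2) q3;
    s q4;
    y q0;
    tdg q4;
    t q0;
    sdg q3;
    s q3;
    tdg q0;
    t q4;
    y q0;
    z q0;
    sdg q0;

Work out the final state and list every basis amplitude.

The final amplitudes are -sqrt(2)/2 on |00000>, -sqrt(2)*I/2 on |00010>, and 0 on every other basis state. Key observation: gates 4-11 undo each other exactly, leaving only the rest of the circuit to track.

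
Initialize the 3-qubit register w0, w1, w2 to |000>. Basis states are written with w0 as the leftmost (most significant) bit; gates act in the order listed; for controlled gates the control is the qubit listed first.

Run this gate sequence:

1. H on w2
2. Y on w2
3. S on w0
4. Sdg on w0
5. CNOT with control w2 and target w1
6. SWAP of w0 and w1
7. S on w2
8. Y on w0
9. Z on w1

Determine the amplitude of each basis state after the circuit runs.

The final amplitudes are sqrt(2)*I/2 on |001>, sqrt(2)/2 on |100>, and 0 on every other basis state.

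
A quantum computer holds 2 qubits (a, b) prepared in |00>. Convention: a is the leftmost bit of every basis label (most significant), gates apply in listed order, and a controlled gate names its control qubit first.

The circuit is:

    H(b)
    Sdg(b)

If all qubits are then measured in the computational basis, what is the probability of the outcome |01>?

Outcome |01> occurs with probability 1/2.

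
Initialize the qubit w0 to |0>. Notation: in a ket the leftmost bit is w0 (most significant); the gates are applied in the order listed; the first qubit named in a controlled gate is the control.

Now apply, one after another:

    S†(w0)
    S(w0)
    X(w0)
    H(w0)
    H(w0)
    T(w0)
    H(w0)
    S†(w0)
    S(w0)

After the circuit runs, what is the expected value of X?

The observable X averages to -1.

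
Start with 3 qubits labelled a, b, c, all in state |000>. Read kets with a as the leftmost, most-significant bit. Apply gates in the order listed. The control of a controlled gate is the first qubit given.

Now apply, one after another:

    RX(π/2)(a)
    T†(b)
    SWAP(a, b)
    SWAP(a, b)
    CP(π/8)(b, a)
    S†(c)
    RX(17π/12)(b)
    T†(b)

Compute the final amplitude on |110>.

|110> carries amplitude (sqrt(12 - 6*sqrt(2))/8 + sqrt(2*sqrt(2) + 4)/8)*exp(3*I*pi/4) in the final state. Key observation: gates 3-4 undo each other exactly, leaving only the rest of the circuit to track.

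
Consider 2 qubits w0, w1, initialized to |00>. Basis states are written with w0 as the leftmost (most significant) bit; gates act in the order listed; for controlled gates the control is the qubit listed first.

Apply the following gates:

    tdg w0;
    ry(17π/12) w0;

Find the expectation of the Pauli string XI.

In the final state, XI has expectation -sqrt(6)/4 - sqrt(2)/4.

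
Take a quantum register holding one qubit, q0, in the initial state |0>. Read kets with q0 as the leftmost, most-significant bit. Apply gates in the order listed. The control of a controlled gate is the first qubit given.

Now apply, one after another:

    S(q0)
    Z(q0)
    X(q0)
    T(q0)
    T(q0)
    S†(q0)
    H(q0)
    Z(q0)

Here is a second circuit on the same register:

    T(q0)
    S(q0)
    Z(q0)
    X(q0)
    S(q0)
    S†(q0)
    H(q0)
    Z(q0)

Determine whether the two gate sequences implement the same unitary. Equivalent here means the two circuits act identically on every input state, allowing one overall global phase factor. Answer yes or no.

No, they are not equivalent — no single phase factor reconciles the two unitaries.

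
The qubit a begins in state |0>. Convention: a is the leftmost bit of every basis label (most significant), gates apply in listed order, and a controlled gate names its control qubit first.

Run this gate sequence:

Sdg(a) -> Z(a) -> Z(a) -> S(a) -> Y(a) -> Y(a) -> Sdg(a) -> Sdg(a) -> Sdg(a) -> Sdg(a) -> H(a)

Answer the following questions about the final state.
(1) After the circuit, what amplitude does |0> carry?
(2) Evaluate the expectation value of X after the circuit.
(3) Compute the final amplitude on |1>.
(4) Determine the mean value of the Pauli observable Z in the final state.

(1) The amplitude on |0> is sqrt(2)/2.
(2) In the final state, X has expectation 1.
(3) The final state's coefficient on |1> equals sqrt(2)/2.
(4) In the final state, Z has expectation 0.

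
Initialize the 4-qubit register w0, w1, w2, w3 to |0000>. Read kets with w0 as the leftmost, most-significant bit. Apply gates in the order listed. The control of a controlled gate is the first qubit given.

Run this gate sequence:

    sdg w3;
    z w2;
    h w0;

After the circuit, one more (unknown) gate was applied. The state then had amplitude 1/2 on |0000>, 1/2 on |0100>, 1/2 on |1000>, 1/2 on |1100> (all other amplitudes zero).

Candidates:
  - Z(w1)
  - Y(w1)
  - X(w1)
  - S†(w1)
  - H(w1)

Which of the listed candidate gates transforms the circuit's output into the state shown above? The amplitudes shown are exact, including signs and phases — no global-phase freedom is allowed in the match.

It was H(w1) that produced the state shown.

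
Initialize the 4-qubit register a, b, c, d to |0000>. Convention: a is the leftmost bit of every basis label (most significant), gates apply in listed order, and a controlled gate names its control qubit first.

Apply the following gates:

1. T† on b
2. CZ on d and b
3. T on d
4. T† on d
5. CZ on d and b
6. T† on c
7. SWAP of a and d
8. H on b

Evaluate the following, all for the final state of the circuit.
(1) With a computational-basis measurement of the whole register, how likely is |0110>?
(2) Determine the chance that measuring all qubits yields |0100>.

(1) The probability of measuring |0110> is 0. Key observation: the block from step 2 through step 5 cancels to the identity and can be dropped.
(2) Outcome |0100> occurs with probability 1/2.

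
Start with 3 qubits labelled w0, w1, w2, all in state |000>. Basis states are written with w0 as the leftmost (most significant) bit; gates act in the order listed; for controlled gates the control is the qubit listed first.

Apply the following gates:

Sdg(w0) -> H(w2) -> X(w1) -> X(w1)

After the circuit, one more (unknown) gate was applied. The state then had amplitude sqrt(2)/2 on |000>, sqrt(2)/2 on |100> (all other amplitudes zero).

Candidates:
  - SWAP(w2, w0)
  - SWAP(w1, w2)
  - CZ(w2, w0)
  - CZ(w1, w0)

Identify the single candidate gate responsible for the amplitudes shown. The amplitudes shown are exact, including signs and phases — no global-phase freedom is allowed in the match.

It was SWAP(w2, w0) that produced the state shown. Key observation: gates 3-4 undo each other exactly, leaving only the rest of the circuit to track.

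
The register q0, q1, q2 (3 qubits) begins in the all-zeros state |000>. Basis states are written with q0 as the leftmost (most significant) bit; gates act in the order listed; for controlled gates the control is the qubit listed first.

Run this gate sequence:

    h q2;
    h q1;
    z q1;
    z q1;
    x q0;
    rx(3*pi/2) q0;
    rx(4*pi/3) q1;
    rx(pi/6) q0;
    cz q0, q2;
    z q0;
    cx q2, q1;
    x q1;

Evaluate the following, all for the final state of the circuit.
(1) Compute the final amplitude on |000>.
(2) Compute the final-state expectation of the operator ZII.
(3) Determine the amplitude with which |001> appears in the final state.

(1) The final state's coefficient on |000> equals -sqrt(3)/8 + I/8.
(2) The expectation value of ZII is -1/2.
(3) The amplitude on |001> is -sqrt(3)/8 + I/8.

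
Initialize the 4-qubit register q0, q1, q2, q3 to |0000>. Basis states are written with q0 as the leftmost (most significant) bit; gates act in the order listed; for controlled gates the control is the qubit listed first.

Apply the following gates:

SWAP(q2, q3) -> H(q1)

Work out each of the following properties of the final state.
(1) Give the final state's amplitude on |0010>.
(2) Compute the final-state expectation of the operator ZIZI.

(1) The final state's coefficient on |0010> equals 0.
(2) In the final state, ZIZI has expectation 1.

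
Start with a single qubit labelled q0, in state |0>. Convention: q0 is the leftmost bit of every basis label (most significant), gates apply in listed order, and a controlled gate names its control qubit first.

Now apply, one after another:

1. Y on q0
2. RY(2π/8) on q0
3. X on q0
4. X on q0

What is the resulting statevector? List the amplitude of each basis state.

The resulting statevector has amplitude -I*sqrt(2 - sqrt(2))/2 on |0>, I*sqrt(sqrt(2) + 2)/2 on |1>.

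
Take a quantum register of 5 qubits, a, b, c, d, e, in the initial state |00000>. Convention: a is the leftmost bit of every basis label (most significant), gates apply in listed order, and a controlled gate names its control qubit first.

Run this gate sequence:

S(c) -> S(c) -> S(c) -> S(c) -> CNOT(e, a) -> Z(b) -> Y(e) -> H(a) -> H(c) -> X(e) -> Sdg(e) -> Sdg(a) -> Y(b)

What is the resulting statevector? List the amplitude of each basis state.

The final amplitudes are -1/2 on |01000>, -1/2 on |01100>, I/2 on |11000>, I/2 on |11100>, and 0 on every other basis state. Key observation: gates 1-4 undo each other exactly, leaving only the rest of the circuit to track.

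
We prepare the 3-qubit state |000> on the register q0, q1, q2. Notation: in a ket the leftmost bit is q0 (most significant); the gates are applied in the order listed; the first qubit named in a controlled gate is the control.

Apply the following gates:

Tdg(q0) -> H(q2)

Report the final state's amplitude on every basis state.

The resulting statevector has amplitude sqrt(2)/2 on |000>, sqrt(2)/2 on |001>, and 0 on every other basis state.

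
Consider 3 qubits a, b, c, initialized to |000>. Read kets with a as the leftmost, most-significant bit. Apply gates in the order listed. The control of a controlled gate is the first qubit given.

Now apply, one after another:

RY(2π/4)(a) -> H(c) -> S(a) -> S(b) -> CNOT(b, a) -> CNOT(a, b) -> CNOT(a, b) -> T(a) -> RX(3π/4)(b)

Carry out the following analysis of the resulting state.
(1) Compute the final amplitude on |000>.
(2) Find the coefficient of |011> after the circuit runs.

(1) |000> carries amplitude sqrt(2 - sqrt(2))/4 in the final state. Key observation: steps 6-7 multiply out to the identity, so the circuit reduces to the remaining gates.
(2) The amplitude on |011> is -I*sqrt(sqrt(2) + 2)/4.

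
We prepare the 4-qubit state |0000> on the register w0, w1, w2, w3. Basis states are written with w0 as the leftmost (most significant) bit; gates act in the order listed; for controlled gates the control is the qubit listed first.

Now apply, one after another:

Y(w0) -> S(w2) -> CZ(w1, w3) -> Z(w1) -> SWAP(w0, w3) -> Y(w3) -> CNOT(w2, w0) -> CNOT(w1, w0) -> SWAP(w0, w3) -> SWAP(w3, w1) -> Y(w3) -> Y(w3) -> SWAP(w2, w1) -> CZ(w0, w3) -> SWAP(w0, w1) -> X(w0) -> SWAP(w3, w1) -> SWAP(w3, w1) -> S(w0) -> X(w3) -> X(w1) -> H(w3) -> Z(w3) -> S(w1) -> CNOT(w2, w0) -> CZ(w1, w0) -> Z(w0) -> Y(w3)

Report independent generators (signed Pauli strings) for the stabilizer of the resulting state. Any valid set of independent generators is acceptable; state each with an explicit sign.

The stabilizer group can be generated by -IIIX, -ZIII, -IZII, +IIZI, among other valid generating sets. Key observation: steps 17-18 multiply out to the identity, so the circuit reduces to the remaining gates.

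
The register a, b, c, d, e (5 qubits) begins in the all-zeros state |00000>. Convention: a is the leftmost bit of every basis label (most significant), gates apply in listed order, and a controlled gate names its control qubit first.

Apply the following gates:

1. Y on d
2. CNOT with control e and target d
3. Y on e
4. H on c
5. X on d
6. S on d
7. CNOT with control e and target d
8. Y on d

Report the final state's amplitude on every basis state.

The final amplitudes are sqrt(2)*I/2 on |00001>, sqrt(2)*I/2 on |00101>, and 0 on every other basis state.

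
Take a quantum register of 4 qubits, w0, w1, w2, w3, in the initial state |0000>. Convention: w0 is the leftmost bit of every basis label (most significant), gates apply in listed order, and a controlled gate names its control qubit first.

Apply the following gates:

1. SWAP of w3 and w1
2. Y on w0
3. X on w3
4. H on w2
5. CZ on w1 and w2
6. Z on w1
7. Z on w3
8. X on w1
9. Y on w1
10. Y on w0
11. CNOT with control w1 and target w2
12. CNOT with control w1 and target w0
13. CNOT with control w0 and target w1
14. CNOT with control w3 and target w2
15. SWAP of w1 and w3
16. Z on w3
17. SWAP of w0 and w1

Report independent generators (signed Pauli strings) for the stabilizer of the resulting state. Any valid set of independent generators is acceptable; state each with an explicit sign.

The final state is stabilized by the group generated by +IIXI, -ZIII, +IZII, +IIIZ; other independent generating sets are equally valid.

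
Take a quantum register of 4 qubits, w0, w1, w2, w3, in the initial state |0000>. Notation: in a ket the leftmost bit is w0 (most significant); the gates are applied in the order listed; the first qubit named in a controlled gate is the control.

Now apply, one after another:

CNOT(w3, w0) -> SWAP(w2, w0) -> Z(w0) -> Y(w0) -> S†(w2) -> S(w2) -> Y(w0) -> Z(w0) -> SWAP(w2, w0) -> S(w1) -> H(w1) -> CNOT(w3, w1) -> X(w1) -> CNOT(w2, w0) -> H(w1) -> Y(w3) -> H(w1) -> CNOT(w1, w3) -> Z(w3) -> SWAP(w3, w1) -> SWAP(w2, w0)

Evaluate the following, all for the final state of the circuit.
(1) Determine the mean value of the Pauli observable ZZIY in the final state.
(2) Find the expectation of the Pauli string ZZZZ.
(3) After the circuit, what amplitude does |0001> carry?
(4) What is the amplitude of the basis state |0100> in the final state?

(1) The expectation value of ZZIY is 0. Key observation: gates 2-9 undo each other exactly, leaving only the rest of the circuit to track.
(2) In the final state, ZZZZ has expectation -1.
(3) The final state's coefficient on |0001> equals sqrt(2)*I/2.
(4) |0100> carries amplitude -sqrt(2)*I/2 in the final state.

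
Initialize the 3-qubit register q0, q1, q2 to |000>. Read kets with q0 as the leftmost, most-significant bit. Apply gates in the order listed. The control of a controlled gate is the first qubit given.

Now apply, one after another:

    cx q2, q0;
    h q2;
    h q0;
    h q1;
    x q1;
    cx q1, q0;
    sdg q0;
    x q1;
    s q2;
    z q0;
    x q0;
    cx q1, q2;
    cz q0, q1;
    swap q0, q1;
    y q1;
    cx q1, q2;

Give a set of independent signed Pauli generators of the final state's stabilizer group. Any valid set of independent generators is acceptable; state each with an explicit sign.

One valid set of independent stabilizer generators is -YIZ, +IXZ, +ZZY (any independent generating set of the same group is equally correct).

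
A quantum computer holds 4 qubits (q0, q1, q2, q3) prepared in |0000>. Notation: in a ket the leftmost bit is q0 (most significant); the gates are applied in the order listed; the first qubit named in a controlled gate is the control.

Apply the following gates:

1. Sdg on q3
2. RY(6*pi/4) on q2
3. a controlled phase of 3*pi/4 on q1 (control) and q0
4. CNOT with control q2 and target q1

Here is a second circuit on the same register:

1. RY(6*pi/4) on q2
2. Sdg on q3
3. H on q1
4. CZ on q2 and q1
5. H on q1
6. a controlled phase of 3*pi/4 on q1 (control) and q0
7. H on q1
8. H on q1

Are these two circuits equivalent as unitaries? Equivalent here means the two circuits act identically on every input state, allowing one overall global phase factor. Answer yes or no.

No, they are not equivalent — no single phase factor reconciles the two unitaries.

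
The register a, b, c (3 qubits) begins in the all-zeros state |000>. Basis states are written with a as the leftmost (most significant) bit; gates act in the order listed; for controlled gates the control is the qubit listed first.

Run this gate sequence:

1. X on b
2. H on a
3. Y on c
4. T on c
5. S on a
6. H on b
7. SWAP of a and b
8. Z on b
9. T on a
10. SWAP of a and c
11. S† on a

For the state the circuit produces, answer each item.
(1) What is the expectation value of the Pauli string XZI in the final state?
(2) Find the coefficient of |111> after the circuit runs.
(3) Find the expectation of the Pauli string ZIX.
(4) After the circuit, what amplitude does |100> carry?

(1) The expectation value of XZI is 0.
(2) |111> carries amplitude -1/2 in the final state.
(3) In the final state, ZIX has expectation sqrt(2)/2.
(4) The amplitude on |100> is exp(I*pi/4)/2.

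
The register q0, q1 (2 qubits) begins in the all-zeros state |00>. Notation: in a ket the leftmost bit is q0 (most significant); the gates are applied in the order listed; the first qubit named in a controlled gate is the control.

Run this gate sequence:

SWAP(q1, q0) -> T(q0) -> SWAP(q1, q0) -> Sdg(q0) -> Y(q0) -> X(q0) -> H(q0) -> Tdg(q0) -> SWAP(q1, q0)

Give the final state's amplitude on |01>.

The final state's coefficient on |01> equals sqrt(2)*exp(I*pi/4)/2.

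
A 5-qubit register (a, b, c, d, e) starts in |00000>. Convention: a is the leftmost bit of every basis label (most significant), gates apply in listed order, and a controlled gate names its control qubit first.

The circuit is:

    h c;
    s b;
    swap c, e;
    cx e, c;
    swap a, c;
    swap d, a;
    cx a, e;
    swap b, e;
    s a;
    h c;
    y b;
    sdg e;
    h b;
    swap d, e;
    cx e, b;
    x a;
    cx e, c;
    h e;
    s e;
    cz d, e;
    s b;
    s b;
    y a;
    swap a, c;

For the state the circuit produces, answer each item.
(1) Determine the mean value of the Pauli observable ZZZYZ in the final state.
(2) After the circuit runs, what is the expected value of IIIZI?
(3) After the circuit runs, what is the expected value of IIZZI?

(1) The expectation value of ZZZYZ is 0.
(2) The observable IIIZI averages to 1.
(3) The observable IIZZI averages to 1.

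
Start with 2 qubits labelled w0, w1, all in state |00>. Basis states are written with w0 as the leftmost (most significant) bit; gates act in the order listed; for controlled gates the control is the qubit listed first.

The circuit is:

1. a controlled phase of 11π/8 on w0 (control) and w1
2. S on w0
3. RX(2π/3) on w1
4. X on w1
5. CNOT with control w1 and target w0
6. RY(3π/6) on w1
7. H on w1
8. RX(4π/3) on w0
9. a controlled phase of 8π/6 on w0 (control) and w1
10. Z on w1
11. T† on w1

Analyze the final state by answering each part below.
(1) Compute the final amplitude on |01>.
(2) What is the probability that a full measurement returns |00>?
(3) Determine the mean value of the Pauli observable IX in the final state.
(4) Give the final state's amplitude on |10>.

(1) The final state's coefficient on |01> equals -sqrt(3)*exp(I*pi/4)/4.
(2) The probability of measuring |00> is 3/16.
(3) In the final state, IX has expectation -9*sqrt(2)/32 - 3*sqrt(6)/32.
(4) The amplitude on |10> is -3/4.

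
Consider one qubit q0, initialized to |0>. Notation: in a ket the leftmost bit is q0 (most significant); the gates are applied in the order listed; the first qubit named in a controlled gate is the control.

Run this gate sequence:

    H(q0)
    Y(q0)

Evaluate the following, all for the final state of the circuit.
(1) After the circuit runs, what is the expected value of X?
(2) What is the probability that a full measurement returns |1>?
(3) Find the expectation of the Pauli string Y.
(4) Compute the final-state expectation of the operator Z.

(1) The observable X averages to -1.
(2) A full measurement returns |1> with probability 1/2.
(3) The expectation value of Y is 0.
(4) The expectation value of Z is 0.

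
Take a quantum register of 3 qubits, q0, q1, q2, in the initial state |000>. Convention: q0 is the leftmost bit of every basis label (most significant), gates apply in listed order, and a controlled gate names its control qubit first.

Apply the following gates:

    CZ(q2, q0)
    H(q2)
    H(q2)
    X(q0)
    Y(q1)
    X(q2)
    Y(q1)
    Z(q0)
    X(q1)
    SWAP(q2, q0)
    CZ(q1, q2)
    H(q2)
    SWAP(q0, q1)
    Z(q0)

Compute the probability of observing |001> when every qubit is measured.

A full measurement returns |001> with probability 0. Key observation: the block from step 2 through step 3 cancels to the identity and can be dropped.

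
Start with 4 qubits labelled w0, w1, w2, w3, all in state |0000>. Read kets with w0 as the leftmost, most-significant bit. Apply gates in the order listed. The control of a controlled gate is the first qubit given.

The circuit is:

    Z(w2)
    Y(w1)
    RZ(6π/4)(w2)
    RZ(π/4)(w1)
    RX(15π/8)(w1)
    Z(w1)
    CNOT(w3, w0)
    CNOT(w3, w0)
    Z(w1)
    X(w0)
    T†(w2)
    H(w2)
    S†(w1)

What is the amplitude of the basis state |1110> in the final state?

The amplitude on |1110> is sqrt(2)*exp(3*I*pi/8)*cos(pi/16)/2.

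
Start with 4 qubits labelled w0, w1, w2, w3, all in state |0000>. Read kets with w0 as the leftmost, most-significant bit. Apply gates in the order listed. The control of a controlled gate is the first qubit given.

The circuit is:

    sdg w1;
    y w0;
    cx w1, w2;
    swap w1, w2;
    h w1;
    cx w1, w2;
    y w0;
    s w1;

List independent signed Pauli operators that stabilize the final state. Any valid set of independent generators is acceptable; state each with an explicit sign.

The final state is stabilized by the group generated by +IXYI, +ZIII, +IZZI, +IIIZ; other independent generating sets are equally valid.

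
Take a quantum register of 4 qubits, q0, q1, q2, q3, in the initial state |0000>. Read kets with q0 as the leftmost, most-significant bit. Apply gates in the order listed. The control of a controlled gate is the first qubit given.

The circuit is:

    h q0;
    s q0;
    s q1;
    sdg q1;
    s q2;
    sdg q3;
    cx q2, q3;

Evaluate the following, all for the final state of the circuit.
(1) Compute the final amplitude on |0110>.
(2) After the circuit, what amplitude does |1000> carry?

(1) The amplitude on |0110> is 0. Key observation: the block from step 3 through step 4 cancels to the identity and can be dropped.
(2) The final state's coefficient on |1000> equals sqrt(2)*I/2.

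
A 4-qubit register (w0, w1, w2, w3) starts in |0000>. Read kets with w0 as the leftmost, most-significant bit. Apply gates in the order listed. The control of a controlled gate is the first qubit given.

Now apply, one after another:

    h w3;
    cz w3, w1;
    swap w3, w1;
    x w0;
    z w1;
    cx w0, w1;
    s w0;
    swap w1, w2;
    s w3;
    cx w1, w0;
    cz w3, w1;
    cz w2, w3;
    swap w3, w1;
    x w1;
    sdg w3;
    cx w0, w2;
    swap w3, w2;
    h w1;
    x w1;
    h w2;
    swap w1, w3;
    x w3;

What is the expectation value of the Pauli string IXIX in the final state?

The expectation value of IXIX is 1.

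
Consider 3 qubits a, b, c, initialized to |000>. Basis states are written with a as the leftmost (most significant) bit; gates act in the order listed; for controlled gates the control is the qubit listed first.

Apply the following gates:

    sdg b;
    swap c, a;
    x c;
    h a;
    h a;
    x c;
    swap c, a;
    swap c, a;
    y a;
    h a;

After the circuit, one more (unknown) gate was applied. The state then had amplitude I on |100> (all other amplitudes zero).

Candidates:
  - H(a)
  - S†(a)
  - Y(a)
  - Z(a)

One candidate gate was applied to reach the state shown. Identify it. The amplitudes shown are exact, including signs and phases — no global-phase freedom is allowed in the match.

The unique candidate consistent with the amplitudes is H(a).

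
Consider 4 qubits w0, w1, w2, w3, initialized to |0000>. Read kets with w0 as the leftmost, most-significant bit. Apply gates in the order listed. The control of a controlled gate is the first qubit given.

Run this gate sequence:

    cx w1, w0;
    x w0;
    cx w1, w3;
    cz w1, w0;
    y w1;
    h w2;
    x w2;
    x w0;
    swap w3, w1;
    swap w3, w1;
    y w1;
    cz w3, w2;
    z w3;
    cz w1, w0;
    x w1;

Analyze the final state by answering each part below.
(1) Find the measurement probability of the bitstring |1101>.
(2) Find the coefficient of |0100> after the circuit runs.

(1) A full measurement returns |1101> with probability 0. Key observation: the block from step 9 through step 10 cancels to the identity and can be dropped.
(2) The amplitude on |0100> is sqrt(2)/2.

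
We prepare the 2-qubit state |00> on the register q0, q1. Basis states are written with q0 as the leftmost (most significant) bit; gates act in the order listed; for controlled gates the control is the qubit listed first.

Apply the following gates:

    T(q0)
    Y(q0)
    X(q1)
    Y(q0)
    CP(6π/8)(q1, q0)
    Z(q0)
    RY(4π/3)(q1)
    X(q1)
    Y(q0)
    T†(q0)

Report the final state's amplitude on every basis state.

The final amplitudes are 0 on |00>, 0 on |01>, -exp(I*pi/4)/2 on |10>, -sqrt(3)*exp(I*pi/4)/2 on |11>.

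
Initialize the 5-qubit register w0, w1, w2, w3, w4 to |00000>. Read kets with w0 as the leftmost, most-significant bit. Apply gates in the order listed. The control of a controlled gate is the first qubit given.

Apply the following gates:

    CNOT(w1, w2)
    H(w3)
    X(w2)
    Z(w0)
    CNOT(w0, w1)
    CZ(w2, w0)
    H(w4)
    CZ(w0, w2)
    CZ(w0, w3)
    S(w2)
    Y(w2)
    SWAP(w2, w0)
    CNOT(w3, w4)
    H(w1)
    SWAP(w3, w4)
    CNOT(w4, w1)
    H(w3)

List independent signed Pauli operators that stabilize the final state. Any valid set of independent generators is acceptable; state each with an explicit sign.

One valid set of independent stabilizer generators is +IXIII, +IIIIX, +ZIIII, +IIZII, +IIIZI (any independent generating set of the same group is equally correct).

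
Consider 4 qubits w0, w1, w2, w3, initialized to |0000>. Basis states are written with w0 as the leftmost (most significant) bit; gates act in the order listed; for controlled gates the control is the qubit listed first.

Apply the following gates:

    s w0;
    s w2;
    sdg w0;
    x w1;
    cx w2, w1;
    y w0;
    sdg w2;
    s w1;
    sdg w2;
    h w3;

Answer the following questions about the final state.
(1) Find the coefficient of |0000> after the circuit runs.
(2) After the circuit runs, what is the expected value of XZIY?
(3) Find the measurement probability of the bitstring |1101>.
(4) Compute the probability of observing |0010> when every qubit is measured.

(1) The final state's coefficient on |0000> equals 0.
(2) In the final state, XZIY has expectation 0.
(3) The probability of measuring |1101> is 1/2.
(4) Outcome |0010> occurs with probability 0.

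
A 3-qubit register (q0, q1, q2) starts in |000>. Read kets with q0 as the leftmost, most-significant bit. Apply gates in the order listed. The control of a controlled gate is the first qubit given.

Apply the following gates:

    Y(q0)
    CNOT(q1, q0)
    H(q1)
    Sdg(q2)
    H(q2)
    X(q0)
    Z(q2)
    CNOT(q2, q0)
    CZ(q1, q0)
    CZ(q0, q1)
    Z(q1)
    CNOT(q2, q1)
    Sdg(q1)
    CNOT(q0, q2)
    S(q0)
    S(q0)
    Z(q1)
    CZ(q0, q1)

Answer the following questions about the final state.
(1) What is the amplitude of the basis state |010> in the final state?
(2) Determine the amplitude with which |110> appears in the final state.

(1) |010> carries amplitude 1/2 in the final state.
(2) The amplitude on |110> is 1/2.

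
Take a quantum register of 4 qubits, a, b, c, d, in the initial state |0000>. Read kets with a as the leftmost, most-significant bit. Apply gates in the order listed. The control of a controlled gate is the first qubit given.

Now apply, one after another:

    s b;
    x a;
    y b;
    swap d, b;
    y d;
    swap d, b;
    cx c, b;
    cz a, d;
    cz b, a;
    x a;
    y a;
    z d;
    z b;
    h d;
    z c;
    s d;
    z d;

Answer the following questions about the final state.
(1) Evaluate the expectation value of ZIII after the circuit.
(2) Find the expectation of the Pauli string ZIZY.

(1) In the final state, ZIII has expectation -1.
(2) The expectation value of ZIZY is 1.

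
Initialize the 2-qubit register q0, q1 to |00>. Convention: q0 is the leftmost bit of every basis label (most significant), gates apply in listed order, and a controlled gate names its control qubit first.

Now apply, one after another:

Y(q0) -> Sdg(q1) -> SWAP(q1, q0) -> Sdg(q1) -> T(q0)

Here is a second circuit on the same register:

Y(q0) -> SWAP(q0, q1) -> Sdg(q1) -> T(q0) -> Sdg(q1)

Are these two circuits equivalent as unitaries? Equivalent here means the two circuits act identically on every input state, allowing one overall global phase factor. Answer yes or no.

No, they are not equivalent — no single phase factor reconciles the two unitaries.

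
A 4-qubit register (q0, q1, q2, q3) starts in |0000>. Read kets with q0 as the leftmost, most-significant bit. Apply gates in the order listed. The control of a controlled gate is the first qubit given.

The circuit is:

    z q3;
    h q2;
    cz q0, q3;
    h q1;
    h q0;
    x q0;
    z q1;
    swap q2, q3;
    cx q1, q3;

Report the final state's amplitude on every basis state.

The final amplitudes are sqrt(2)/4 on |0000>, sqrt(2)/4 on |0001>, 0 on |0010>, 0 on |0011>, -sqrt(2)/4 on |0100>, -sqrt(2)/4 on |0101>, 0 on |0110>, 0 on |0111>, sqrt(2)/4 on |1000>, sqrt(2)/4 on |1001>, 0 on |1010>, 0 on |1011>, -sqrt(2)/4 on |1100>, -sqrt(2)/4 on |1101>, 0 on |1110>, 0 on |1111>.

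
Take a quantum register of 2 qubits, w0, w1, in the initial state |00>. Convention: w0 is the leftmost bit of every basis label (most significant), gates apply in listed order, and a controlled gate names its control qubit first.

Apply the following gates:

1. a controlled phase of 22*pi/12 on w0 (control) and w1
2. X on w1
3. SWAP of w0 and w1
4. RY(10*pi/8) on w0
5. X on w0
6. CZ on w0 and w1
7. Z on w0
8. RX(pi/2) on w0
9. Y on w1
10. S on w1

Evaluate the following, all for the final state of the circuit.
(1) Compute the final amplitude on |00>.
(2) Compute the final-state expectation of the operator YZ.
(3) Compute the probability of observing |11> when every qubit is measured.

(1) The amplitude on |00> is 0.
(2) The expectation value of YZ is -sqrt(2)/2.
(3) Outcome |11> occurs with probability 1/2.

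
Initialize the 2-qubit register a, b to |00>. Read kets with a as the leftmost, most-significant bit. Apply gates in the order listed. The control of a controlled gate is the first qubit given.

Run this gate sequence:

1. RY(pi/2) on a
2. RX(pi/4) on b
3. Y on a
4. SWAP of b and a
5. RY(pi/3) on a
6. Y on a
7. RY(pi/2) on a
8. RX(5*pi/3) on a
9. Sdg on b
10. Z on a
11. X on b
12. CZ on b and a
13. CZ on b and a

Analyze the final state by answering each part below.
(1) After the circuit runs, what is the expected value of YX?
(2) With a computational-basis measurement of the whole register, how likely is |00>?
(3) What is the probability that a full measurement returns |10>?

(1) The expectation value of YX is 0.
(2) A full measurement returns |00> with probability 3*sqrt(6)/32 + 1/4.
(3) Outcome |10> occurs with probability 1/4 - 3*sqrt(6)/32.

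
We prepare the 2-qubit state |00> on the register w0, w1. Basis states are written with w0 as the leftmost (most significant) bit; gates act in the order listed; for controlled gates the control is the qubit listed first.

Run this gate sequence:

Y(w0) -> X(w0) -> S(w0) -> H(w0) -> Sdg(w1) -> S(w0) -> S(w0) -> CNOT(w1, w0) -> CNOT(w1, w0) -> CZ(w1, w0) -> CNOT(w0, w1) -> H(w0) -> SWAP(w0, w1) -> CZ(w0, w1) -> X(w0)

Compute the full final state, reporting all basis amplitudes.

After the circuit, the state carries amplitude -I/2 on |00>, -I/2 on |01>, I/2 on |10>, I/2 on |11>.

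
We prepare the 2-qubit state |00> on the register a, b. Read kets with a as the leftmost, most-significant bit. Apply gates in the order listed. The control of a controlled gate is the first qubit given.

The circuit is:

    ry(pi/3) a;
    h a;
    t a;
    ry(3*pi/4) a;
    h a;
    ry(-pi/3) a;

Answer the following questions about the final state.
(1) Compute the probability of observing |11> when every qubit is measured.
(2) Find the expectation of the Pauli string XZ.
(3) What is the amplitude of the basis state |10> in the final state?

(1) The probability of measuring |11> is 0.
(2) In the final state, XZ has expectation -3*sqrt(2)/8 - sqrt(6)/8 - 1/8 + sqrt(3)/8.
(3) The final state's coefficient on |10> equals -sqrt(sqrt(2) + 2)/4 - sqrt(3*sqrt(2) + 6)/8 + sqrt(2 - sqrt(2))/8 - sqrt(sqrt(2) + 2)*exp(I*pi/4)/4 - sqrt(2 - sqrt(2))*exp(I*pi/4)/8 + sqrt(3*sqrt(2) + 6)*exp(I*pi/4)/8.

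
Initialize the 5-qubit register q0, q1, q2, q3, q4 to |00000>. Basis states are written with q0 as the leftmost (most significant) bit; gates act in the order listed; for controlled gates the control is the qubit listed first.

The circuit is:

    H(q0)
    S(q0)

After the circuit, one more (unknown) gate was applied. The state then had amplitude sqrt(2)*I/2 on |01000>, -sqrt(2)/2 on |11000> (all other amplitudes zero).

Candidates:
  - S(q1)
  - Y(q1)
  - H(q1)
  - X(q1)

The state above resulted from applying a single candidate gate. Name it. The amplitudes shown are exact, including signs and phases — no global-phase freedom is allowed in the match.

The unique candidate consistent with the amplitudes is Y(q1).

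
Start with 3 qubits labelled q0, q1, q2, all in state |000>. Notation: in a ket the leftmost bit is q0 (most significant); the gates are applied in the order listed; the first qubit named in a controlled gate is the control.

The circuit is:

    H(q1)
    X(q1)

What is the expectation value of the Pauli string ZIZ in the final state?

The expectation value of ZIZ is 1.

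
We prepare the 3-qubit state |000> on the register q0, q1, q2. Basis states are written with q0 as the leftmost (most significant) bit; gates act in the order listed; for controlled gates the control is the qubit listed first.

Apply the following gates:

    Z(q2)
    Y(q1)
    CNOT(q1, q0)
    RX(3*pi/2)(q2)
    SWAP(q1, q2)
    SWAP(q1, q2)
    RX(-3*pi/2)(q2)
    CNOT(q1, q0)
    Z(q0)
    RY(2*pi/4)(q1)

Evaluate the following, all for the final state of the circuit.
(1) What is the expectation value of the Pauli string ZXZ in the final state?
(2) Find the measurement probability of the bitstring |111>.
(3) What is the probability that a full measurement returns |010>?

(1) In the final state, ZXZ has expectation -1. Key observation: the block from step 3 through step 8 cancels to the identity and can be dropped.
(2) The probability of measuring |111> is 0.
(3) Outcome |010> occurs with probability 1/2.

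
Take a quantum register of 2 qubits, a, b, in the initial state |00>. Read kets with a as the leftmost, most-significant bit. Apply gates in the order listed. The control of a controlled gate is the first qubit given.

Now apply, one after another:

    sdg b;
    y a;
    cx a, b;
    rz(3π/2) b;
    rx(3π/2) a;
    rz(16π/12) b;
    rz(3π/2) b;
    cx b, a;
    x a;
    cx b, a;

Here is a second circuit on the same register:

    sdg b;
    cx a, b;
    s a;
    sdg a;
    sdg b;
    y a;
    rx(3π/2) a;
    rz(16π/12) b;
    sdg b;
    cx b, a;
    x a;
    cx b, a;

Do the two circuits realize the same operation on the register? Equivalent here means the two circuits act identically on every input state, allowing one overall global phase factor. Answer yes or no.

No: there is an input state on which the two circuits produce genuinely different outputs (not merely differing by a phase).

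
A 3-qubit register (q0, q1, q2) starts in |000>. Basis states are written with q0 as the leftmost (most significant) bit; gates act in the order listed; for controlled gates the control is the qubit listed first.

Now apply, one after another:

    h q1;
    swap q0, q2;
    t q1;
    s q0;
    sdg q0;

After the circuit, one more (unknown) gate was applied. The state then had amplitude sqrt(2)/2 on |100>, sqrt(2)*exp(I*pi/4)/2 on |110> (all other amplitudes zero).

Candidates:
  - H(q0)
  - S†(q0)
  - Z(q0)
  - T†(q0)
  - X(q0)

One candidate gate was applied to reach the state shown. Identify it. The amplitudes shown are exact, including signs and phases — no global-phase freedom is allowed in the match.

The unique candidate consistent with the amplitudes is X(q0). Key observation: steps 4-5 multiply out to the identity, so the circuit reduces to the remaining gates.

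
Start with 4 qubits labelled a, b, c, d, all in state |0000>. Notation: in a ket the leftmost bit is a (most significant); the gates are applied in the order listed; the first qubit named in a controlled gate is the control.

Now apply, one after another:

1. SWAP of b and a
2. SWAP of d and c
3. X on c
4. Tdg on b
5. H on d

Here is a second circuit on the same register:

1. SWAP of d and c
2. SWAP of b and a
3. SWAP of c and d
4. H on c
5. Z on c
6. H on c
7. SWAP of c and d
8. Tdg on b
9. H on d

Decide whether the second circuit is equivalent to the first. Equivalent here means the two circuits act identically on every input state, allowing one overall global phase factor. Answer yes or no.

No — the two circuits implement different unitaries, even allowing a global phase.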